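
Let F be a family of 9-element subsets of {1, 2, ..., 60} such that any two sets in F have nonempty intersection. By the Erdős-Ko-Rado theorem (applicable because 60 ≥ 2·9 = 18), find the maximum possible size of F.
max |F| = C(59, 8) = 2217471399

The Erdős-Ko-Rado theorem states: for n ≥ 2k, an intersecting family of k-subsets of an n-element set has size at most C(n − 1, k − 1), with equality for 'star' families {A ⊆ [n] : |A| = k, i ∈ A} (fix an element i). For n = 60, k = 9: C(59, 8) = 2217471399.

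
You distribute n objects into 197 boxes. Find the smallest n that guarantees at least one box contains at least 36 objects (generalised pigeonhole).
n = (36 − 1)·197 + 1 = 6896

By the generalised pigeonhole principle, to guarantee some box contains ≥ r objects we need more than (r − 1) · k objects total. Threshold: n = (r − 1) · k + 1. With r = 36 and k = 197: n = 35 · 197 + 1 = 6895 + 1 = 6896. For n = 6895 = 35 · 197, we can put exactly 35 objects in every box, avoiding 36 in any single one — so 6896 is tight.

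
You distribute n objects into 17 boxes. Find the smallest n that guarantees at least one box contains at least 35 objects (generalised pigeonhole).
n = (35 − 1)·17 + 1 = 579

By the generalised pigeonhole principle, to guarantee some box contains ≥ r objects we need more than (r − 1) · k objects total. Threshold: n = (r − 1) · k + 1. With r = 35 and k = 17: n = 34 · 17 + 1 = 578 + 1 = 579. For n = 578 = 34 · 17, we can put exactly 34 objects in every box, avoiding 35 in any single one — so 579 is tight.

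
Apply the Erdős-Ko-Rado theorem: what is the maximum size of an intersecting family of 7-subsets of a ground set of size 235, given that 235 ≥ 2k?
max |F| = C(234, 6) = 213748248714

The Erdős-Ko-Rado theorem states: for n ≥ 2k, an intersecting family of k-subsets of an n-element set has size at most C(n − 1, k − 1), with equality for 'star' families {A ⊆ [n] : |A| = k, i ∈ A} (fix an element i). For n = 235, k = 7: C(234, 6) = 213748248714.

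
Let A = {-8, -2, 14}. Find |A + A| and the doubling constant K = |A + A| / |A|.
K = |A + A| / |A| = 6/3 = 2

Enumerate A + A = {a + b : a, b ∈ A}. With |A| = 3, there are |A|^2 = 9 ordered sum pairs; collecting distinct values, A + A = {-16, -10, -4, 6, 12, 28}, so |A + A| = 6. Thus K = 6/3 = 2. For comparison, the minimum possible |A + A| over all 3-element sets is 2·3 − 1 = 5 (so min K = 5/3), attained only by arithmetic progressions.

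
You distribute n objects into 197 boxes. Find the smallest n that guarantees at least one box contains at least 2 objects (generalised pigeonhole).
n = (2 − 1)·197 + 1 = 198

By the generalised pigeonhole principle, to guarantee some box contains ≥ r objects we need more than (r − 1) · k objects total. Threshold: n = (r − 1) · k + 1. With r = 2 and k = 197: n = 1 · 197 + 1 = 197 + 1 = 198. For n = 197 = 1 · 197, we can put exactly 1 objects in every box, avoiding 2 in any single one — so 198 is tight.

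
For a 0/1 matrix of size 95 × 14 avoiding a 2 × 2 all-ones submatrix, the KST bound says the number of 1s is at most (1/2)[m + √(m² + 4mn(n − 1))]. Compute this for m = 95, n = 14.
z(95, 14; 2, 2) ≤ (1/2)[95 + √(95² + 4·95·14·13)] = (1/2)[95 + √78185] = 187.3079

Kővári–Sós–Turán: let r_1, ..., r_95 be the row sums and z = Σ r_i the total number of 1s. Each pair of columns can share at most one row with both entries 1 (else a 2×2 all-ones block appears), so Σ_i C(r_i, 2) ≤ C(14, 2) = 91. By convexity Σ_i C(r_i, 2) ≥ 95·C(z/95, 2) = z(z − 95)/(2·95), giving z² − 95z − 95·14·13 ≤ 0 and hence z ≤ (1/2)[95 + √(9025 + 4·17290)] = (1/2)[95 + √78185] ≈ (1/2)(95 + 279.6158) = 187.3079.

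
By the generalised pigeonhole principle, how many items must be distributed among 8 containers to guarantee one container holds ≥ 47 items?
n = (47 − 1)·8 + 1 = 369

By the generalised pigeonhole principle, to guarantee some box contains ≥ r objects we need more than (r − 1) · k objects total. Threshold: n = (r − 1) · k + 1. With r = 47 and k = 8: n = 46 · 8 + 1 = 368 + 1 = 369. For n = 368 = 46 · 8, we can put exactly 46 objects in every box, avoiding 47 in any single one — so 369 is tight.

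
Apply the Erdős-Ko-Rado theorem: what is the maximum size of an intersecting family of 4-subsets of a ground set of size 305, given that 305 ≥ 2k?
max |F| = C(304, 3) = 4636304

The Erdős-Ko-Rado theorem states: for n ≥ 2k, an intersecting family of k-subsets of an n-element set has size at most C(n − 1, k − 1), with equality for 'star' families {A ⊆ [n] : |A| = k, i ∈ A} (fix an element i). For n = 305, k = 4: C(304, 3) = 4636304.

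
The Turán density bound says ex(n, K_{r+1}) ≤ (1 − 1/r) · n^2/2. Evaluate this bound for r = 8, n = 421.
Turán density bound = (7/8) · 421^2/2 = 1240687/16 ≈ 77542.9375

Turán's theorem: ex(n, K_{r+1}) is achieved by the complete r-partite Turán graph T(n, r) with parts as balanced as possible, and is at most (1 − 1/r) · n^2/2. For r = 8, n = 421: the density bound is (7/8) · 177241/2 = 1240687/16 ≈ 77542.9375. The integer-valued extremum is e(T(421, 8)) = 77542, which is strictly less than the density bound 1240687/16 since 8 ∤ 421 (the parts of T(421, 8) cannot all be equal).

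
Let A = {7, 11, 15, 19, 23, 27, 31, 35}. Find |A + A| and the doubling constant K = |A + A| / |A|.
K = |A + A| / |A| = 15/8

Enumerate A + A = {a + b : a, b ∈ A}. With |A| = 8, there are |A|^2 = 64 ordered sum pairs; collecting distinct values, A + A = {14, 18, 22, 26, 30, 34, 38, 42, 46, 50, 54, 58, 62, 66, 70}, so |A + A| = 15. Thus K = 15/8. Here |A + A| = 2|A| − 1 = 15, the minimum possible — so K = 15/8 is minimal, which holds iff A is an arithmetic progression.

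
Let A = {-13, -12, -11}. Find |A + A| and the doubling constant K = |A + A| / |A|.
K = |A + A| / |A| = 5/3

Enumerate A + A = {a + b : a, b ∈ A}. With |A| = 3, there are |A|^2 = 9 ordered sum pairs; collecting distinct values, A + A = {-26, -25, -24, -23, -22}, so |A + A| = 5. Thus K = 5/3. Here |A + A| = 2|A| − 1 = 5, the minimum possible — so K = 5/3 is minimal, which holds iff A is an arithmetic progression.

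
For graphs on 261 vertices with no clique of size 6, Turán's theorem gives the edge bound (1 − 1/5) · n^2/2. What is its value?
Turán density bound = (4/5) · 261^2/2 = 136242/5 ≈ 27248.4

Turán's theorem: ex(n, K_{r+1}) is achieved by the complete r-partite Turán graph T(n, r) with parts as balanced as possible, and is at most (1 − 1/r) · n^2/2. For r = 5, n = 261: the density bound is (4/5) · 68121/2 = 136242/5 ≈ 27248.4. The integer-valued extremum is e(T(261, 5)) = 27248, which is strictly less than the density bound 136242/5 since 5 ∤ 261 (the parts of T(261, 5) cannot all be equal).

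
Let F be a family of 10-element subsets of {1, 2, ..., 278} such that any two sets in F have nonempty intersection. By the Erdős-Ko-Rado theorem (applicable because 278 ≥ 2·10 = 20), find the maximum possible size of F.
max |F| = C(277, 9) = 23202028772229450

Erdős-Ko-Rado (1961): when n ≥ 2k, max |F| = C(n−1, k−1). The bound is attained by the star {A : i ∈ A} for any fixed i ∈ [n]. Here C(278−1, 10−1) = C(277, 9) = 23202028772229450.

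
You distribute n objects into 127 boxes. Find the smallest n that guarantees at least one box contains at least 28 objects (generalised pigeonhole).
n = (28 − 1)·127 + 1 = 3430

By the generalised pigeonhole principle, to guarantee some box contains ≥ r objects we need more than (r − 1) · k objects total. Threshold: n = (r − 1) · k + 1. With r = 28 and k = 127: n = 27 · 127 + 1 = 3429 + 1 = 3430. For n = 3429 = 27 · 127, we can put exactly 27 objects in every box, avoiding 28 in any single one — so 3430 is tight.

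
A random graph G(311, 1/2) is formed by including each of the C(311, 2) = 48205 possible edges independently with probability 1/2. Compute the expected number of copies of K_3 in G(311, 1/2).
E[# K_3] = C(311, 3) · (1/2)^C(3, 2) = 4965115 / 2^3 = 620639.375

For each 3-subset S of vertices (there are C(311, 3) = 4965115 such S), let X_S = 1 if S induces a K_3 (all C(3, 2) = 3 edges present). Then P(X_S = 1) = (1/2)^3 = 1/8. By linearity of expectation, E[# K_3] = C(311, 3) · (1/2)^3 = 4965115 / 8 = 620639.375.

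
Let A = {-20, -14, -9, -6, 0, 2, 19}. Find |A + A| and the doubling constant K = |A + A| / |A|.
K = |A + A| / |A| = 25/7

Enumerate A + A = {a + b : a, b ∈ A}. With |A| = 7, there are |A|^2 = 49 ordered sum pairs; collecting distinct values, A + A = {-40, -34, -29, -28, -26, -23, -20, -18, -15, -14, -12, -9, -7, -6, -4, -1, 0, 2, 4, 5, 10, 13, 19, 21, 38}, so |A + A| = 25. Thus K = 25/7. For comparison, the minimum possible |A + A| over all 7-element sets is 2·7 − 1 = 13 (so min K = 13/7), attained only by arithmetic progressions.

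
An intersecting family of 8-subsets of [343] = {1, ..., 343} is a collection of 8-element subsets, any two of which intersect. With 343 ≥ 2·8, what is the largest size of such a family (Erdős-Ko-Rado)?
max |F| = C(342, 7) = 102073837467888

Erdős-Ko-Rado (1961): when n ≥ 2k, max |F| = C(n−1, k−1). The bound is attained by the star {A : i ∈ A} for any fixed i ∈ [n]. Here C(343−1, 8−1) = C(342, 7) = 102073837467888.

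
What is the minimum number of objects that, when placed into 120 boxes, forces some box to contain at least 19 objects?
n = (19 − 1)·120 + 1 = 2161

By the generalised pigeonhole principle, to guarantee some box contains ≥ r objects we need more than (r − 1) · k objects total. Threshold: n = (r − 1) · k + 1. With r = 19 and k = 120: n = 18 · 120 + 1 = 2160 + 1 = 2161. For n = 2160 = 18 · 120, we can put exactly 18 objects in every box, avoiding 19 in any single one — so 2161 is tight.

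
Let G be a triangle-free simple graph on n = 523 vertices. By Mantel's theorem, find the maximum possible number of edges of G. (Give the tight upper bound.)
ex(523, K_3) = ⌊523^2/4⌋ = 68382

Mantel (1907): a triangle-free graph on n vertices has at most ⌊n^2/4⌋ edges, with equality for the complete bipartite graph K_{⌊n/2⌋, ⌈n/2⌉}. For n = 523: ⌊523^2/4⌋ = ⌊273529/4⌋ = 68382. The extremal graph is K_{261, 262}, which has 261·262 = 68382 edges.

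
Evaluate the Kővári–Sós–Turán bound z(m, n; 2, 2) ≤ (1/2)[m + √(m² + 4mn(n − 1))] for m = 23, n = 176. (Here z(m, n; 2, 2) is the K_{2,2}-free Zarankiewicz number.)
z(23, 176; 2, 2) ≤ (1/2)[23 + √(23² + 4·23·176·175)] = (1/2)[23 + √2834129] = 853.2436

Kővári–Sós–Turán: let r_1, ..., r_23 be the row sums and z = Σ r_i the total number of 1s. Each pair of columns can share at most one row with both entries 1 (else a 2×2 all-ones block appears), so Σ_i C(r_i, 2) ≤ C(176, 2) = 15400. By convexity Σ_i C(r_i, 2) ≥ 23·C(z/23, 2) = z(z − 23)/(2·23), giving z² − 23z − 23·176·175 ≤ 0 and hence z ≤ (1/2)[23 + √(529 + 4·708400)] = (1/2)[23 + √2834129] ≈ (1/2)(23 + 1683.4872) = 853.2436.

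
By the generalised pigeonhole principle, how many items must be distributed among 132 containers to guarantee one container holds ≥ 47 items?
n = (47 − 1)·132 + 1 = 6073

By the generalised pigeonhole principle, to guarantee some box contains ≥ r objects we need more than (r − 1) · k objects total. Threshold: n = (r − 1) · k + 1. With r = 47 and k = 132: n = 46 · 132 + 1 = 6072 + 1 = 6073. For n = 6072 = 46 · 132, we can put exactly 46 objects in every box, avoiding 47 in any single one — so 6073 is tight.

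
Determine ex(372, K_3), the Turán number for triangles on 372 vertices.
ex(372, K_3) = ⌊372^2/4⌋ = 34596

Mantel (1907): a triangle-free graph on n vertices has at most ⌊n^2/4⌋ edges, with equality for the complete bipartite graph K_{⌊n/2⌋, ⌈n/2⌉}. For n = 372: ⌊372^2/4⌋ = ⌊138384/4⌋ = 34596. The extremal graph is K_{186, 186}, which has 186·186 = 34596 edges.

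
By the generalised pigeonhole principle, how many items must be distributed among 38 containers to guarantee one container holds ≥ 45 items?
n = (45 − 1)·38 + 1 = 1673

By the generalised pigeonhole principle, to guarantee some box contains ≥ r objects we need more than (r − 1) · k objects total. Threshold: n = (r − 1) · k + 1. With r = 45 and k = 38: n = 44 · 38 + 1 = 1672 + 1 = 1673. For n = 1672 = 44 · 38, we can put exactly 44 objects in every box, avoiding 45 in any single one — so 1673 is tight.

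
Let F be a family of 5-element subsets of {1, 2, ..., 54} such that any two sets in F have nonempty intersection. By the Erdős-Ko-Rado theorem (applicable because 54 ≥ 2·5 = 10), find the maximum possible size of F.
max |F| = C(53, 4) = 292825

The Erdős-Ko-Rado theorem states: for n ≥ 2k, an intersecting family of k-subsets of an n-element set has size at most C(n − 1, k − 1), with equality for 'star' families {A ⊆ [n] : |A| = k, i ∈ A} (fix an element i). For n = 54, k = 5: C(53, 4) = 292825.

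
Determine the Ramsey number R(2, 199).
R(2, 199) = 199

R(2, k) = k for all k ≥ 2: in a 2-colouring of K_k, either some edge is red (a red K_2) or all edges are blue (a blue K_k). And K_{198} coloured all-blue has no blue K_199, so R(2, 199) > 198. Hence R(2, 199) = 199.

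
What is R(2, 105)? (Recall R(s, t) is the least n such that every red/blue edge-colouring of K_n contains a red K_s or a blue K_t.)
R(2, 105) = 105

R(2, k) = k for all k ≥ 2: in a 2-colouring of K_k, either some edge is red (a red K_2) or all edges are blue (a blue K_k). And K_{104} coloured all-blue has no blue K_105, so R(2, 105) > 104. Hence R(2, 105) = 105.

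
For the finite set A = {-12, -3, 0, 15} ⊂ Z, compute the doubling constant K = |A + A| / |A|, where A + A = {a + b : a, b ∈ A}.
K = |A + A| / |A| = 10/4 = 5/2

Enumerate A + A = {a + b : a, b ∈ A}. With |A| = 4, there are |A|^2 = 16 ordered sum pairs; collecting distinct values, A + A = {-24, -15, -12, -6, -3, 0, 3, 12, 15, 30}, so |A + A| = 10. Thus K = 10/4 = 5/2. For comparison, the minimum possible |A + A| over all 4-element sets is 2·4 − 1 = 7 (so min K = 7/4), attained only by arithmetic progressions.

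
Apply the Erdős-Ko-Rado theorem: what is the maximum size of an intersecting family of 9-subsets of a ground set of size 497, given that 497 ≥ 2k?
max |F| = C(496, 8) = 85840404256897290

The Erdős-Ko-Rado theorem states: for n ≥ 2k, an intersecting family of k-subsets of an n-element set has size at most C(n − 1, k − 1), with equality for 'star' families {A ⊆ [n] : |A| = k, i ∈ A} (fix an element i). For n = 497, k = 9: C(496, 8) = 85840404256897290.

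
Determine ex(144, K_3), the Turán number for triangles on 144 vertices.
ex(144, K_3) = ⌊144^2/4⌋ = 5184

Mantel (1907): a triangle-free graph on n vertices has at most ⌊n^2/4⌋ edges, with equality for the complete bipartite graph K_{⌊n/2⌋, ⌈n/2⌉}. For n = 144: ⌊144^2/4⌋ = ⌊20736/4⌋ = 5184. The extremal graph is K_{72, 72}, which has 72·72 = 5184 edges.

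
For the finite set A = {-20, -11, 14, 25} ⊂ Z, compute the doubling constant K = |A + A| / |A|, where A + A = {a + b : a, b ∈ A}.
K = |A + A| / |A| = 10/4 = 5/2

Enumerate A + A = {a + b : a, b ∈ A}. With |A| = 4, there are |A|^2 = 16 ordered sum pairs; collecting distinct values, A + A = {-40, -31, -22, -6, 3, 5, 14, 28, 39, 50}, so |A + A| = 10. Thus K = 10/4 = 5/2. For comparison, the minimum possible |A + A| over all 4-element sets is 2·4 − 1 = 7 (so min K = 7/4), attained only by arithmetic progressions.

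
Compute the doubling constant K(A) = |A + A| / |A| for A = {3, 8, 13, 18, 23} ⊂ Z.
K = |A + A| / |A| = 9/5

Enumerate A + A = {a + b : a, b ∈ A}. With |A| = 5, there are |A|^2 = 25 ordered sum pairs; collecting distinct values, A + A = {6, 11, 16, 21, 26, 31, 36, 41, 46}, so |A + A| = 9. Thus K = 9/5. Here |A + A| = 2|A| − 1 = 9, the minimum possible — so K = 9/5 is minimal, which holds iff A is an arithmetic progression.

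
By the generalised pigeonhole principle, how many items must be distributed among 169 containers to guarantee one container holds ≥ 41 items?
n = (41 − 1)·169 + 1 = 6761

By the generalised pigeonhole principle, to guarantee some box contains ≥ r objects we need more than (r − 1) · k objects total. Threshold: n = (r − 1) · k + 1. With r = 41 and k = 169: n = 40 · 169 + 1 = 6760 + 1 = 6761. For n = 6760 = 40 · 169, we can put exactly 40 objects in every box, avoiding 41 in any single one — so 6761 is tight.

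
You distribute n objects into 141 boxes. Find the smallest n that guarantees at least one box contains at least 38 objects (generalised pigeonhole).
n = (38 − 1)·141 + 1 = 5218

By the generalised pigeonhole principle, to guarantee some box contains ≥ r objects we need more than (r − 1) · k objects total. Threshold: n = (r − 1) · k + 1. With r = 38 and k = 141: n = 37 · 141 + 1 = 5217 + 1 = 5218. For n = 5217 = 37 · 141, we can put exactly 37 objects in every box, avoiding 38 in any single one — so 5218 is tight.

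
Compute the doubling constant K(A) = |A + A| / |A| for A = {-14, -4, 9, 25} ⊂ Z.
K = |A + A| / |A| = 10/4 = 5/2

Enumerate A + A = {a + b : a, b ∈ A}. With |A| = 4, there are |A|^2 = 16 ordered sum pairs; collecting distinct values, A + A = {-28, -18, -8, -5, 5, 11, 18, 21, 34, 50}, so |A + A| = 10. Thus K = 10/4 = 5/2. For comparison, the minimum possible |A + A| over all 4-element sets is 2·4 − 1 = 7 (so min K = 7/4), attained only by arithmetic progressions.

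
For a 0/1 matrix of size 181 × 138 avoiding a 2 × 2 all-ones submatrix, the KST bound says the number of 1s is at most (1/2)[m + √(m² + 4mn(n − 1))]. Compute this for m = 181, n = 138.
z(181, 138; 2, 2) ≤ (1/2)[181 + √(181² + 4·181·138·137)] = (1/2)[181 + √13720705] = 1942.5735

Kővári–Sós–Turán: let r_1, ..., r_181 be the row sums and z = Σ r_i the total number of 1s. Each pair of columns can share at most one row with both entries 1 (else a 2×2 all-ones block appears), so Σ_i C(r_i, 2) ≤ C(138, 2) = 9453. By convexity Σ_i C(r_i, 2) ≥ 181·C(z/181, 2) = z(z − 181)/(2·181), giving z² − 181z − 181·138·137 ≤ 0 and hence z ≤ (1/2)[181 + √(32761 + 4·3421986)] = (1/2)[181 + √13720705] ≈ (1/2)(181 + 3704.147) = 1942.5735.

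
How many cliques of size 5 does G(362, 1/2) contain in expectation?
E[# K_5] = C(362, 5) · (1/2)^C(5, 2) = 50386536012 / 2^10 = 12596634003/256 ≈ 49205601.574219

For each 5-subset S of vertices (there are C(362, 5) = 50386536012 such S), let X_S = 1 if S induces a K_5 (all C(5, 2) = 10 edges present). Then P(X_S = 1) = (1/2)^10 = 1/1024. By linearity of expectation, E[# K_5] = C(362, 5) · (1/2)^10 = 50386536012 / 1024 = 12596634003/256 ≈ 49205601.574219.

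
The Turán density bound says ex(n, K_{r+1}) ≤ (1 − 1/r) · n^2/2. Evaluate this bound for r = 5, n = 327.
Turán density bound = (4/5) · 327^2/2 = 213858/5 ≈ 42771.6

Turán's theorem: ex(n, K_{r+1}) is achieved by the complete r-partite Turán graph T(n, r) with parts as balanced as possible, and is at most (1 − 1/r) · n^2/2. For r = 5, n = 327: the density bound is (4/5) · 106929/2 = 213858/5 ≈ 42771.6. The integer-valued extremum is e(T(327, 5)) = 42771, which is strictly less than the density bound 213858/5 since 5 ∤ 327 (the parts of T(327, 5) cannot all be equal).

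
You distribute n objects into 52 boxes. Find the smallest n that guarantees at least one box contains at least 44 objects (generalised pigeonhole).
n = (44 − 1)·52 + 1 = 2237

By the generalised pigeonhole principle, to guarantee some box contains ≥ r objects we need more than (r − 1) · k objects total. Threshold: n = (r − 1) · k + 1. With r = 44 and k = 52: n = 43 · 52 + 1 = 2236 + 1 = 2237. For n = 2236 = 43 · 52, we can put exactly 43 objects in every box, avoiding 44 in any single one — so 2237 is tight.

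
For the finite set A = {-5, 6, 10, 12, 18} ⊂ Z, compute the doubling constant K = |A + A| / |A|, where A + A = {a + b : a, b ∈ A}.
K = |A + A| / |A| = 14/5

Enumerate A + A = {a + b : a, b ∈ A}. With |A| = 5, there are |A|^2 = 25 ordered sum pairs; collecting distinct values, A + A = {-10, 1, 5, 7, 12, 13, 16, 18, 20, 22, 24, 28, 30, 36}, so |A + A| = 14. Thus K = 14/5. For comparison, the minimum possible |A + A| over all 5-element sets is 2·5 − 1 = 9 (so min K = 9/5), attained only by arithmetic progressions.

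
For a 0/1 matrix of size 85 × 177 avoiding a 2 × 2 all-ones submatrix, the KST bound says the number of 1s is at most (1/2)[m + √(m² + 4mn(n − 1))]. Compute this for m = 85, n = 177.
z(85, 177; 2, 2) ≤ (1/2)[85 + √(85² + 4·85·177·176)] = (1/2)[85 + √10598905] = 1670.298

Kővári–Sós–Turán: let r_1, ..., r_85 be the row sums and z = Σ r_i the total number of 1s. Each pair of columns can share at most one row with both entries 1 (else a 2×2 all-ones block appears), so Σ_i C(r_i, 2) ≤ C(177, 2) = 15576. By convexity Σ_i C(r_i, 2) ≥ 85·C(z/85, 2) = z(z − 85)/(2·85), giving z² − 85z − 85·177·176 ≤ 0 and hence z ≤ (1/2)[85 + √(7225 + 4·2647920)] = (1/2)[85 + √10598905] ≈ (1/2)(85 + 3255.596) = 1670.298.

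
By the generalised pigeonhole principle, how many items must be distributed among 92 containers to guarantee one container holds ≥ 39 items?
n = (39 − 1)·92 + 1 = 3497

By the generalised pigeonhole principle, to guarantee some box contains ≥ r objects we need more than (r − 1) · k objects total. Threshold: n = (r − 1) · k + 1. With r = 39 and k = 92: n = 38 · 92 + 1 = 3496 + 1 = 3497. For n = 3496 = 38 · 92, we can put exactly 38 objects in every box, avoiding 39 in any single one — so 3497 is tight.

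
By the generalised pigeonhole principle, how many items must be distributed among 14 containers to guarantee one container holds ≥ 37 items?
n = (37 − 1)·14 + 1 = 505

By the generalised pigeonhole principle, to guarantee some box contains ≥ r objects we need more than (r − 1) · k objects total. Threshold: n = (r − 1) · k + 1. With r = 37 and k = 14: n = 36 · 14 + 1 = 504 + 1 = 505. For n = 504 = 36 · 14, we can put exactly 36 objects in every box, avoiding 37 in any single one — so 505 is tight.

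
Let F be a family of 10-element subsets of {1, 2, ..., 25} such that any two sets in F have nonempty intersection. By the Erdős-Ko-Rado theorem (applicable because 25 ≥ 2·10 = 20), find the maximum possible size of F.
max |F| = C(24, 9) = 1307504

The Erdős-Ko-Rado theorem states: for n ≥ 2k, an intersecting family of k-subsets of an n-element set has size at most C(n − 1, k − 1), with equality for 'star' families {A ⊆ [n] : |A| = k, i ∈ A} (fix an element i). For n = 25, k = 10: C(24, 9) = 1307504.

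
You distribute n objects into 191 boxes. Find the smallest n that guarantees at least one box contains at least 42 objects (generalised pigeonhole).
n = (42 − 1)·191 + 1 = 7832

By the generalised pigeonhole principle, to guarantee some box contains ≥ r objects we need more than (r − 1) · k objects total. Threshold: n = (r − 1) · k + 1. With r = 42 and k = 191: n = 41 · 191 + 1 = 7831 + 1 = 7832. For n = 7831 = 41 · 191, we can put exactly 41 objects in every box, avoiding 42 in any single one — so 7832 is tight.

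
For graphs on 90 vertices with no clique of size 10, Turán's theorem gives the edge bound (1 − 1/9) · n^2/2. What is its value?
Turán density bound = (8/9) · 90^2/2 = 3600

Turán's theorem: ex(n, K_{r+1}) is achieved by the complete r-partite Turán graph T(n, r) with parts as balanced as possible, and is at most (1 − 1/r) · n^2/2. For r = 9, n = 90: the density bound is (8/9) · 8100/2 = 3600. Since 9 ∣ 90, the Turán graph T(90, 9) has parts of equal size 10, and its edge count e(T(90, 9)) = 3600 attains the density bound exactly.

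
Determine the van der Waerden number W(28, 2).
W(28, 2) = 28 + 1 = 29

A 2-term AP is any pair of integers, so a monochromatic 2-AP exists iff some colour is used at least twice. With 28 colours, the colouring i ↦ i on {1, ..., 28} uses each colour once, avoiding any monochromatic pair, so W(28, 2) > 28. For {1, ..., 29}, pigeonhole forces two integers of the same colour, which form a monochromatic 2-AP. Hence W(28, 2) = 29.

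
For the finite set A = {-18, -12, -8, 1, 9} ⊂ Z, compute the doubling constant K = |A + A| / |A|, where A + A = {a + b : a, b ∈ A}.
K = |A + A| / |A| = 15/5 = 3

Enumerate A + A = {a + b : a, b ∈ A}. With |A| = 5, there are |A|^2 = 25 ordered sum pairs; collecting distinct values, A + A = {-36, -30, -26, -24, -20, -17, -16, -11, -9, -7, -3, 1, 2, 10, 18}, so |A + A| = 15. Thus K = 15/5 = 3. For comparison, the minimum possible |A + A| over all 5-element sets is 2·5 − 1 = 9 (so min K = 9/5), attained only by arithmetic progressions.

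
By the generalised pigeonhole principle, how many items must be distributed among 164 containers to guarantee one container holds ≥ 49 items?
n = (49 − 1)·164 + 1 = 7873

By the generalised pigeonhole principle, to guarantee some box contains ≥ r objects we need more than (r − 1) · k objects total. Threshold: n = (r − 1) · k + 1. With r = 49 and k = 164: n = 48 · 164 + 1 = 7872 + 1 = 7873. For n = 7872 = 48 · 164, we can put exactly 48 objects in every box, avoiding 49 in any single one — so 7873 is tight.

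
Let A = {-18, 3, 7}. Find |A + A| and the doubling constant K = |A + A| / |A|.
K = |A + A| / |A| = 6/3 = 2

Enumerate A + A = {a + b : a, b ∈ A}. With |A| = 3, there are |A|^2 = 9 ordered sum pairs; collecting distinct values, A + A = {-36, -15, -11, 6, 10, 14}, so |A + A| = 6. Thus K = 6/3 = 2. For comparison, the minimum possible |A + A| over all 3-element sets is 2·3 − 1 = 5 (so min K = 5/3), attained only by arithmetic progressions.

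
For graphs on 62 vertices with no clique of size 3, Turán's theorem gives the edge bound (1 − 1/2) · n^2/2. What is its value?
Turán density bound = (1/2) · 62^2/2 = 961

Turán's theorem: ex(n, K_{r+1}) is achieved by the complete r-partite Turán graph T(n, r) with parts as balanced as possible, and is at most (1 − 1/r) · n^2/2. For r = 2, n = 62: the density bound is (1/2) · 3844/2 = 961. Since 2 ∣ 62, the Turán graph T(62, 2) has parts of equal size 31, and its edge count e(T(62, 2)) = 961 attains the density bound exactly.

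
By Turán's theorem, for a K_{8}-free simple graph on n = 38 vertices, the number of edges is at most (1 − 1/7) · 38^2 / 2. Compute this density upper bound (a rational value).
Turán density bound = (6/7) · 38^2/2 = 4332/7 ≈ 618.8571

Turán's theorem: ex(n, K_{r+1}) is achieved by the complete r-partite Turán graph T(n, r) with parts as balanced as possible, and is at most (1 − 1/r) · n^2/2. For r = 7, n = 38: the density bound is (6/7) · 1444/2 = 4332/7 ≈ 618.8571. The integer-valued extremum is e(T(38, 7)) = 618, which is strictly less than the density bound 4332/7 since 7 ∤ 38 (the parts of T(38, 7) cannot all be equal).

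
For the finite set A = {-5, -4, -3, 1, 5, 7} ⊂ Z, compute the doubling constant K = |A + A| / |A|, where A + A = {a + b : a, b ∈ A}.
K = |A + A| / |A| = 18/6 = 3

Enumerate A + A = {a + b : a, b ∈ A}. With |A| = 6, there are |A|^2 = 36 ordered sum pairs; collecting distinct values, A + A = {-10, -9, -8, -7, -6, -4, -3, -2, 0, 1, 2, 3, 4, 6, 8, 10, 12, 14}, so |A + A| = 18. Thus K = 18/6 = 3. For comparison, the minimum possible |A + A| over all 6-element sets is 2·6 − 1 = 11 (so min K = 11/6), attained only by arithmetic progressions.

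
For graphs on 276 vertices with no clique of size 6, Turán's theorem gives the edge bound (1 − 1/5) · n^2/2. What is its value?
Turán density bound = (4/5) · 276^2/2 = 152352/5 ≈ 30470.4

Turán's theorem: ex(n, K_{r+1}) is achieved by the complete r-partite Turán graph T(n, r) with parts as balanced as possible, and is at most (1 − 1/r) · n^2/2. For r = 5, n = 276: the density bound is (4/5) · 76176/2 = 152352/5 ≈ 30470.4. The integer-valued extremum is e(T(276, 5)) = 30470, which is strictly less than the density bound 152352/5 since 5 ∤ 276 (the parts of T(276, 5) cannot all be equal).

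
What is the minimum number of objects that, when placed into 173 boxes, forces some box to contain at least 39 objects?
n = (39 − 1)·173 + 1 = 6575

By the generalised pigeonhole principle, to guarantee some box contains ≥ r objects we need more than (r − 1) · k objects total. Threshold: n = (r − 1) · k + 1. With r = 39 and k = 173: n = 38 · 173 + 1 = 6574 + 1 = 6575. For n = 6574 = 38 · 173, we can put exactly 38 objects in every box, avoiding 39 in any single one — so 6575 is tight.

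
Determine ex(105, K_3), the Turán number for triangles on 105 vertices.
ex(105, K_3) = ⌊105^2/4⌋ = 2756

Mantel (1907): a triangle-free graph on n vertices has at most ⌊n^2/4⌋ edges, with equality for the complete bipartite graph K_{⌊n/2⌋, ⌈n/2⌉}. For n = 105: ⌊105^2/4⌋ = ⌊11025/4⌋ = 2756. The extremal graph is K_{52, 53}, which has 52·53 = 2756 edges.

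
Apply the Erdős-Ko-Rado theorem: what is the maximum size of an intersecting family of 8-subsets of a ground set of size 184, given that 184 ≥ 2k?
max |F| = C(183, 7) = 1214197462413

Erdős-Ko-Rado (1961): when n ≥ 2k, max |F| = C(n−1, k−1). The bound is attained by the star {A : i ∈ A} for any fixed i ∈ [n]. Here C(184−1, 8−1) = C(183, 7) = 1214197462413.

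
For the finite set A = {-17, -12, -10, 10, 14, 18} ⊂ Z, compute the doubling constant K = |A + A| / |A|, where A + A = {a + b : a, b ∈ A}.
K = |A + A| / |A| = 20/6 = 10/3

Enumerate A + A = {a + b : a, b ∈ A}. With |A| = 6, there are |A|^2 = 36 ordered sum pairs; collecting distinct values, A + A = {-34, -29, -27, -24, -22, -20, -7, -3, -2, 0, 1, 2, 4, 6, 8, 20, 24, 28, 32, 36}, so |A + A| = 20. Thus K = 20/6 = 10/3. For comparison, the minimum possible |A + A| over all 6-element sets is 2·6 − 1 = 11 (so min K = 11/6), attained only by arithmetic progressions.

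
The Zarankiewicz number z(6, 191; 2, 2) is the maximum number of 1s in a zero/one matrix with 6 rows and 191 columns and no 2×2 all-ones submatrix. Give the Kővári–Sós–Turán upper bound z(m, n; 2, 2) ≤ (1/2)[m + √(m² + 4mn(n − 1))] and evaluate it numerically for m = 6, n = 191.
z(6, 191; 2, 2) ≤ (1/2)[6 + √(6² + 4·6·191·190)] = (1/2)[6 + √870996] = 469.6358

Kővári–Sós–Turán: let r_1, ..., r_6 be the row sums and z = Σ r_i the total number of 1s. Each pair of columns can share at most one row with both entries 1 (else a 2×2 all-ones block appears), so Σ_i C(r_i, 2) ≤ C(191, 2) = 18145. By convexity Σ_i C(r_i, 2) ≥ 6·C(z/6, 2) = z(z − 6)/(2·6), giving z² − 6z − 6·191·190 ≤ 0 and hence z ≤ (1/2)[6 + √(36 + 4·217740)] = (1/2)[6 + √870996] ≈ (1/2)(6 + 933.2717) = 469.6358.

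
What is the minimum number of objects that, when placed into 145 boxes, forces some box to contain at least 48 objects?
n = (48 − 1)·145 + 1 = 6816

By the generalised pigeonhole principle, to guarantee some box contains ≥ r objects we need more than (r − 1) · k objects total. Threshold: n = (r − 1) · k + 1. With r = 48 and k = 145: n = 47 · 145 + 1 = 6815 + 1 = 6816. For n = 6815 = 47 · 145, we can put exactly 47 objects in every box, avoiding 48 in any single one — so 6816 is tight.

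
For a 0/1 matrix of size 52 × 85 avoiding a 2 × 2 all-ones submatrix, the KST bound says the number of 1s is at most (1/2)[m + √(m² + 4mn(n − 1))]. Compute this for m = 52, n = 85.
z(52, 85; 2, 2) ≤ (1/2)[52 + √(52² + 4·52·85·84)] = (1/2)[52 + √1487824] = 635.882

Kővári–Sós–Turán: let r_1, ..., r_52 be the row sums and z = Σ r_i the total number of 1s. Each pair of columns can share at most one row with both entries 1 (else a 2×2 all-ones block appears), so Σ_i C(r_i, 2) ≤ C(85, 2) = 3570. By convexity Σ_i C(r_i, 2) ≥ 52·C(z/52, 2) = z(z − 52)/(2·52), giving z² − 52z − 52·85·84 ≤ 0 and hence z ≤ (1/2)[52 + √(2704 + 4·371280)] = (1/2)[52 + √1487824] ≈ (1/2)(52 + 1219.7639) = 635.882.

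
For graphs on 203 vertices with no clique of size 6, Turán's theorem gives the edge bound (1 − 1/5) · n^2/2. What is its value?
Turán density bound = (4/5) · 203^2/2 = 82418/5 ≈ 16483.6

Turán's theorem: ex(n, K_{r+1}) is achieved by the complete r-partite Turán graph T(n, r) with parts as balanced as possible, and is at most (1 − 1/r) · n^2/2. For r = 5, n = 203: the density bound is (4/5) · 41209/2 = 82418/5 ≈ 16483.6. The integer-valued extremum is e(T(203, 5)) = 16483, which is strictly less than the density bound 82418/5 since 5 ∤ 203 (the parts of T(203, 5) cannot all be equal).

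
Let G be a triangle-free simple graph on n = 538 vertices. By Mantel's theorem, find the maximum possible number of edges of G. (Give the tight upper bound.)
ex(538, K_3) = ⌊538^2/4⌋ = 72361

Mantel (1907): a triangle-free graph on n vertices has at most ⌊n^2/4⌋ edges, with equality for the complete bipartite graph K_{⌊n/2⌋, ⌈n/2⌉}. For n = 538: ⌊538^2/4⌋ = ⌊289444/4⌋ = 72361. The extremal graph is K_{269, 269}, which has 269·269 = 72361 edges.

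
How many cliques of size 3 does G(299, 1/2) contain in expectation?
E[# K_3] = C(299, 3) · (1/2)^C(3, 2) = 4410549 / 2^3 = 551318.625

For each 3-subset S of vertices (there are C(299, 3) = 4410549 such S), let X_S = 1 if S induces a K_3 (all C(3, 2) = 3 edges present). Then P(X_S = 1) = (1/2)^3 = 1/8. By linearity of expectation, E[# K_3] = C(299, 3) · (1/2)^3 = 4410549 / 8 = 551318.625.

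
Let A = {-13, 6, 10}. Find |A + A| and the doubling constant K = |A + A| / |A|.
K = |A + A| / |A| = 6/3 = 2

Enumerate A + A = {a + b : a, b ∈ A}. With |A| = 3, there are |A|^2 = 9 ordered sum pairs; collecting distinct values, A + A = {-26, -7, -3, 12, 16, 20}, so |A + A| = 6. Thus K = 6/3 = 2. For comparison, the minimum possible |A + A| over all 3-element sets is 2·3 − 1 = 5 (so min K = 5/3), attained only by arithmetic progressions.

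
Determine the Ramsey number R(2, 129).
R(2, 129) = 129

R(2, k) = k for all k ≥ 2: in a 2-colouring of K_k, either some edge is red (a red K_2) or all edges are blue (a blue K_k). And K_{128} coloured all-blue has no blue K_129, so R(2, 129) > 128. Hence R(2, 129) = 129.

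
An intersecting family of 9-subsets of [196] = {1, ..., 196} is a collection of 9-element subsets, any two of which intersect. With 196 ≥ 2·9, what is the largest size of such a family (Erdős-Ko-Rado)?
max |F| = C(195, 8) = 44831263318920

The Erdős-Ko-Rado theorem states: for n ≥ 2k, an intersecting family of k-subsets of an n-element set has size at most C(n − 1, k − 1), with equality for 'star' families {A ⊆ [n] : |A| = k, i ∈ A} (fix an element i). For n = 196, k = 9: C(195, 8) = 44831263318920.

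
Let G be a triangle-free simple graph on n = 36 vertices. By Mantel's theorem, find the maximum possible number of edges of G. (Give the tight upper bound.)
ex(36, K_3) = ⌊36^2/4⌋ = 324

Mantel (1907): a triangle-free graph on n vertices has at most ⌊n^2/4⌋ edges, with equality for the complete bipartite graph K_{⌊n/2⌋, ⌈n/2⌉}. For n = 36: ⌊36^2/4⌋ = ⌊1296/4⌋ = 324. The extremal graph is K_{18, 18}, which has 18·18 = 324 edges.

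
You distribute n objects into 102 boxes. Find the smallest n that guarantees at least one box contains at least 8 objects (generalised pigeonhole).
n = (8 − 1)·102 + 1 = 715

By the generalised pigeonhole principle, to guarantee some box contains ≥ r objects we need more than (r − 1) · k objects total. Threshold: n = (r − 1) · k + 1. With r = 8 and k = 102: n = 7 · 102 + 1 = 714 + 1 = 715. For n = 714 = 7 · 102, we can put exactly 7 objects in every box, avoiding 8 in any single one — so 715 is tight.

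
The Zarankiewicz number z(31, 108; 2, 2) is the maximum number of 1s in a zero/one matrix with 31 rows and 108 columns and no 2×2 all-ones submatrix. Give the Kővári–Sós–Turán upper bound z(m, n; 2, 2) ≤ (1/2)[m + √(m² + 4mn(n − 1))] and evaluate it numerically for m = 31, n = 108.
z(31, 108; 2, 2) ≤ (1/2)[31 + √(31² + 4·31·108·107)] = (1/2)[31 + √1433905] = 614.2289

Kővári–Sós–Turán: let r_1, ..., r_31 be the row sums and z = Σ r_i the total number of 1s. Each pair of columns can share at most one row with both entries 1 (else a 2×2 all-ones block appears), so Σ_i C(r_i, 2) ≤ C(108, 2) = 5778. By convexity Σ_i C(r_i, 2) ≥ 31·C(z/31, 2) = z(z − 31)/(2·31), giving z² − 31z − 31·108·107 ≤ 0 and hence z ≤ (1/2)[31 + √(961 + 4·358236)] = (1/2)[31 + √1433905] ≈ (1/2)(31 + 1197.4577) = 614.2289.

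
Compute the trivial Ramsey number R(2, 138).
R(2, 138) = 138

R(2, k) = k for all k ≥ 2: in a 2-colouring of K_k, either some edge is red (a red K_2) or all edges are blue (a blue K_k). And K_{137} coloured all-blue has no blue K_138, so R(2, 138) > 137. Hence R(2, 138) = 138.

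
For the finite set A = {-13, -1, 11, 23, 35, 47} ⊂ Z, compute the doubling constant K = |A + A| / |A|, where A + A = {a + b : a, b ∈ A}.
K = |A + A| / |A| = 11/6

Enumerate A + A = {a + b : a, b ∈ A}. With |A| = 6, there are |A|^2 = 36 ordered sum pairs; collecting distinct values, A + A = {-26, -14, -2, 10, 22, 34, 46, 58, 70, 82, 94}, so |A + A| = 11. Thus K = 11/6. Here |A + A| = 2|A| − 1 = 11, the minimum possible — so K = 11/6 is minimal, which holds iff A is an arithmetic progression.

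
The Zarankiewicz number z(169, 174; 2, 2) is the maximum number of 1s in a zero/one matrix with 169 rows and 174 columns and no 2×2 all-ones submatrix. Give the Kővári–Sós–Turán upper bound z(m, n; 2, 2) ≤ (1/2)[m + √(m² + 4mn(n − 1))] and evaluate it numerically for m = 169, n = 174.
z(169, 174; 2, 2) ≤ (1/2)[169 + √(169² + 4·169·174·173)] = (1/2)[169 + √20377513] = 2341.5729

Kővári–Sós–Turán: let r_1, ..., r_169 be the row sums and z = Σ r_i the total number of 1s. Each pair of columns can share at most one row with both entries 1 (else a 2×2 all-ones block appears), so Σ_i C(r_i, 2) ≤ C(174, 2) = 15051. By convexity Σ_i C(r_i, 2) ≥ 169·C(z/169, 2) = z(z − 169)/(2·169), giving z² − 169z − 169·174·173 ≤ 0 and hence z ≤ (1/2)[169 + √(28561 + 4·5087238)] = (1/2)[169 + √20377513] ≈ (1/2)(169 + 4514.1459) = 2341.5729.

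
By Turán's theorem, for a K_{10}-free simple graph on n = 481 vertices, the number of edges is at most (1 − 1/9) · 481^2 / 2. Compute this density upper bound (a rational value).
Turán density bound = (8/9) · 481^2/2 = 925444/9 ≈ 102827.1111

Turán's theorem: ex(n, K_{r+1}) is achieved by the complete r-partite Turán graph T(n, r) with parts as balanced as possible, and is at most (1 − 1/r) · n^2/2. For r = 9, n = 481: the density bound is (8/9) · 231361/2 = 925444/9 ≈ 102827.1111. The integer-valued extremum is e(T(481, 9)) = 102826, which is strictly less than the density bound 925444/9 since 9 ∤ 481 (the parts of T(481, 9) cannot all be equal).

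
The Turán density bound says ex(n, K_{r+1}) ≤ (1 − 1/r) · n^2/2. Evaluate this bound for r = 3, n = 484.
Turán density bound = (2/3) · 484^2/2 = 234256/3 ≈ 78085.3333

Turán's theorem: ex(n, K_{r+1}) is achieved by the complete r-partite Turán graph T(n, r) with parts as balanced as possible, and is at most (1 − 1/r) · n^2/2. For r = 3, n = 484: the density bound is (2/3) · 234256/2 = 234256/3 ≈ 78085.3333. The integer-valued extremum is e(T(484, 3)) = 78085, which is strictly less than the density bound 234256/3 since 3 ∤ 484 (the parts of T(484, 3) cannot all be equal).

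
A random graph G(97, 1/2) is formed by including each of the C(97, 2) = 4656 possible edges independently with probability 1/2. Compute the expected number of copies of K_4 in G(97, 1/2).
E[# K_4] = C(97, 4) · (1/2)^C(4, 2) = 3464840 / 2^6 = 433105/8 = 54138.125

For each 4-subset S of vertices (there are C(97, 4) = 3464840 such S), let X_S = 1 if S induces a K_4 (all C(4, 2) = 6 edges present). Then P(X_S = 1) = (1/2)^6 = 1/64. By linearity of expectation, E[# K_4] = C(97, 4) · (1/2)^6 = 3464840 / 64 = 433105/8 = 54138.125.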